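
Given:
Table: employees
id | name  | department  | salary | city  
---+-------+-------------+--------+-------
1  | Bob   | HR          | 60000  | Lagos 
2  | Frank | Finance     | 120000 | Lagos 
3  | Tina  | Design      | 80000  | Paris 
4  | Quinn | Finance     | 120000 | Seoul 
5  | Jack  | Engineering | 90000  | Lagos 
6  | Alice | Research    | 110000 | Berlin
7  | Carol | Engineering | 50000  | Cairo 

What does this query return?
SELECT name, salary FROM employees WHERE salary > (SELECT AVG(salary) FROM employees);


Subquery: AVG(salary) = 90000.0
Filtering: salary > 90000.0
  Frank (120000) -> MATCH
  Quinn (120000) -> MATCH
  Alice (110000) -> MATCH


3 rows:
Frank, 120000
Quinn, 120000
Alice, 110000


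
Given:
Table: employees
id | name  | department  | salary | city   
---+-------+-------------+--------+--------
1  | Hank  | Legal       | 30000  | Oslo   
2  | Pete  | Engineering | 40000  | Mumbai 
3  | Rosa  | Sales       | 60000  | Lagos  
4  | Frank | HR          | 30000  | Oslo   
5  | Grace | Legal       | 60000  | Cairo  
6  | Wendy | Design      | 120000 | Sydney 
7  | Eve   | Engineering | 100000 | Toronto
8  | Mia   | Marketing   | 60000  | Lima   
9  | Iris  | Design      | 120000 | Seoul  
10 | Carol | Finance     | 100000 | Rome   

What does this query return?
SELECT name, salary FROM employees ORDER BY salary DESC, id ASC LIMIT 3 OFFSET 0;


Sort by salary DESC (id ASC tiebreak), then skip 0 and take 3
Rows 1 through 3

3 rows:
Wendy, 120000
Iris, 120000
Eve, 100000


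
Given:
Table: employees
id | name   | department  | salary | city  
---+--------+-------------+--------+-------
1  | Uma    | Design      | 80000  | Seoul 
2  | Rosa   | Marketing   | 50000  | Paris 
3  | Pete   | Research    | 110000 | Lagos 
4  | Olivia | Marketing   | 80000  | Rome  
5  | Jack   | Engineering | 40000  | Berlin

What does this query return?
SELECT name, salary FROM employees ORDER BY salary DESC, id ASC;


Sorting by salary DESC, then id ASC for ties

5 rows:
Pete, 110000
Uma, 80000
Olivia, 80000
Rosa, 50000
Jack, 40000


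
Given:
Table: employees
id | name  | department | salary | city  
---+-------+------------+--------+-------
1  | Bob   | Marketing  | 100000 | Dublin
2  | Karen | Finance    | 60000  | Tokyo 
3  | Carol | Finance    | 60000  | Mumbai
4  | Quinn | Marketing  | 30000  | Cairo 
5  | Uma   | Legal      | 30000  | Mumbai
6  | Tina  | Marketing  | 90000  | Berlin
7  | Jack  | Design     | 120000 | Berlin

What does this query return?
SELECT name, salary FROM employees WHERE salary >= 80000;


Filtering: salary >= 80000
Matching: 3 rows

3 rows:
Bob, 100000
Tina, 90000
Jack, 120000


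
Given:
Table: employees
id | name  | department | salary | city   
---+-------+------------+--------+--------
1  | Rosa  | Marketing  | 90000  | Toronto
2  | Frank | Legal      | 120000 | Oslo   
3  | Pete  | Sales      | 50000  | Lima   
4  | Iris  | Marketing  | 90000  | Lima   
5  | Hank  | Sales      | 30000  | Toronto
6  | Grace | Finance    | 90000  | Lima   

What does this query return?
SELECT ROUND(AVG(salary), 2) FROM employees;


SUM(salary) = 470000
COUNT = 6
ROUND(AVG, 2) = ROUND(470000 / 6, 2) = 78333.33

78333.33


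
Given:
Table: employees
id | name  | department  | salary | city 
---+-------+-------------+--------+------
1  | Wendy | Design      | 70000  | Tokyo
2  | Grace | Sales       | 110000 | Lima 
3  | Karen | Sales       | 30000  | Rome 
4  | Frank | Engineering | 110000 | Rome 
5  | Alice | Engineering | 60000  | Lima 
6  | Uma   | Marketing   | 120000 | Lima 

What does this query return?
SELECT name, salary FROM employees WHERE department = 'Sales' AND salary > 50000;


Filtering: department = 'Sales' AND salary > 50000
Matching: 1 rows

1 rows:
Grace, 110000


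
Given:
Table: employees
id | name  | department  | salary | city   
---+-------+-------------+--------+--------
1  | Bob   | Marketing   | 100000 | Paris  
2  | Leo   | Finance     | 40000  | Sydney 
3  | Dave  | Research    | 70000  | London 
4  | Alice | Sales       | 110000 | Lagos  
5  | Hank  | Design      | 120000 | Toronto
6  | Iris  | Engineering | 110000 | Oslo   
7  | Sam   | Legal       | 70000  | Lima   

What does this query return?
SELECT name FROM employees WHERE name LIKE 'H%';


LIKE 'H%' matches names starting with 'H'
Matching: 1

1 rows:
Hank


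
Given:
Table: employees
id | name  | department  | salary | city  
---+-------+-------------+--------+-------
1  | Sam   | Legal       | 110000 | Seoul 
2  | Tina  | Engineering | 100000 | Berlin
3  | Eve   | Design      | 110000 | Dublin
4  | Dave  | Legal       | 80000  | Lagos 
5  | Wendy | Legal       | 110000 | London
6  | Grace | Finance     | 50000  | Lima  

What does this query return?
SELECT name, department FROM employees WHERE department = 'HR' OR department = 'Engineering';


Filtering: department = 'HR' OR 'Engineering'
Matching: 1 rows

1 rows:
Tina, Engineering


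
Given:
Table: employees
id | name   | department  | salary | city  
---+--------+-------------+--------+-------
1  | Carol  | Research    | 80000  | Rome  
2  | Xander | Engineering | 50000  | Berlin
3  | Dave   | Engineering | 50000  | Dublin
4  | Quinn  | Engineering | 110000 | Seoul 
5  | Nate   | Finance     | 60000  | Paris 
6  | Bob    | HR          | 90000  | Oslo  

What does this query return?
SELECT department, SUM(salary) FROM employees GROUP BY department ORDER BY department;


Summing salary within each department:
  Engineering: 50000 + 50000 + 110000 = 210000
  Finance: 60000 = 60000
  HR: 90000 = 90000
  Research: 80000 = 80000


4 groups:
Engineering, 210000
Finance, 60000
HR, 90000
Research, 80000


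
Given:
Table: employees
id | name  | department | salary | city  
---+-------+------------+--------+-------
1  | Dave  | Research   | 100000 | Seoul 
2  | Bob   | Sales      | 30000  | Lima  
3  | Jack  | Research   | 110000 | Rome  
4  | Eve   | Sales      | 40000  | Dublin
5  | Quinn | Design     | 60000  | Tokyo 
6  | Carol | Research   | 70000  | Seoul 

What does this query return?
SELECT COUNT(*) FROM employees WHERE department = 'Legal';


Counting rows where department = 'Legal'


0


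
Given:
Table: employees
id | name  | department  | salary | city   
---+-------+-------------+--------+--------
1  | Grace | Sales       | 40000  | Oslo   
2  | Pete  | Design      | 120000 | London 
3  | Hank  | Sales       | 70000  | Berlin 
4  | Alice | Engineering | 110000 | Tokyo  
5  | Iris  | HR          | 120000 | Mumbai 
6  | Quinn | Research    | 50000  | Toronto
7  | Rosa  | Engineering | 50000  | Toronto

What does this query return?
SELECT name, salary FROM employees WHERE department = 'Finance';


Filtering: department = 'Finance'
Matching rows: 0

Empty result set (0 rows)


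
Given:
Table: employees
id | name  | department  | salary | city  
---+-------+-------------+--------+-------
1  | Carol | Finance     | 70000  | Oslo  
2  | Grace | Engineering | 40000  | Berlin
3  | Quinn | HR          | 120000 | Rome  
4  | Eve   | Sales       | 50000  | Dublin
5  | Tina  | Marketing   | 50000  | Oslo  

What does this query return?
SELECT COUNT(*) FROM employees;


COUNT(*) counts all rows

5


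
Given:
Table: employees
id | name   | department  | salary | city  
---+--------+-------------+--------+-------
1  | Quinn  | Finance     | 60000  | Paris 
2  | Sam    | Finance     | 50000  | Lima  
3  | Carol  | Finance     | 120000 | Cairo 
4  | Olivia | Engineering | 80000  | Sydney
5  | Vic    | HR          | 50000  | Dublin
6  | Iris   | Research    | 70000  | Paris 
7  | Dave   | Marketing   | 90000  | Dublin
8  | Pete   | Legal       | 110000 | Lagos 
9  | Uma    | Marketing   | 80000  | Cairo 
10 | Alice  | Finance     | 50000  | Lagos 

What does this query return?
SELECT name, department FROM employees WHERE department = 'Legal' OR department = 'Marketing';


Filtering: department = 'Legal' OR 'Marketing'
Matching: 3 rows

3 rows:
Dave, Marketing
Pete, Legal
Uma, Marketing


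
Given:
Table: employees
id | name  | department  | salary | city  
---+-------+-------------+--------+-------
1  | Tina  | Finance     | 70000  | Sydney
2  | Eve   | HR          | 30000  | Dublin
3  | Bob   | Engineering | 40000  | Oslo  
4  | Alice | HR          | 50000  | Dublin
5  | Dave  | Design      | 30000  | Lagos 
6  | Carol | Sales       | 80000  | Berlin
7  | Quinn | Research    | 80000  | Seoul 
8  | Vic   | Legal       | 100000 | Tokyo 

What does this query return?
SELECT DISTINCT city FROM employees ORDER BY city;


All 'city' values (row order): Sydney, Dublin, Oslo, Dublin, Lagos, Berlin, Seoul, Tokyo
Removing duplicates leaves 7 unique value(s).

7 values:
Berlin
Dublin
Lagos
Oslo
Seoul
Sydney
Tokyo


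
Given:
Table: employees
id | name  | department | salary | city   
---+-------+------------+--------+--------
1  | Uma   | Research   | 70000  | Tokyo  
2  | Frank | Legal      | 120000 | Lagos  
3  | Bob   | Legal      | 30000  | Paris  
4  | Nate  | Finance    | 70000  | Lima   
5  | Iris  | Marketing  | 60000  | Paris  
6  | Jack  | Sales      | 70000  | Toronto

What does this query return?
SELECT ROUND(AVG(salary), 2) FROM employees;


SUM(salary) = 420000
COUNT = 6
ROUND(AVG, 2) = ROUND(420000 / 6, 2) = 70000.0

70000.0


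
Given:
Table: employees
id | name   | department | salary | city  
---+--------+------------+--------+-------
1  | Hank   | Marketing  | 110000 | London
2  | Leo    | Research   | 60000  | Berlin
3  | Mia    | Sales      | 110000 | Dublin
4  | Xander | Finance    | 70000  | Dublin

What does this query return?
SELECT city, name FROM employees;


Projecting columns: city, name

4 rows:
London, Hank
Berlin, Leo
Dublin, Mia
Dublin, Xander


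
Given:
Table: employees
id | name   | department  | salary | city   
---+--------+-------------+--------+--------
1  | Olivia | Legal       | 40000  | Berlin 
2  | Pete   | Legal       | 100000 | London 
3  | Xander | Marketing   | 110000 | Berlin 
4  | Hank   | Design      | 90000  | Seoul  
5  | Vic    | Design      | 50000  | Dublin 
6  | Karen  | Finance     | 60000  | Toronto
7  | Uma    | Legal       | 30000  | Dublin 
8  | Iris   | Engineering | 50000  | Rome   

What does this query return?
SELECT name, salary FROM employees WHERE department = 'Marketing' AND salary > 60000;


Filtering: department = 'Marketing' AND salary > 60000
Matching: 1 rows

1 rows:
Xander, 110000


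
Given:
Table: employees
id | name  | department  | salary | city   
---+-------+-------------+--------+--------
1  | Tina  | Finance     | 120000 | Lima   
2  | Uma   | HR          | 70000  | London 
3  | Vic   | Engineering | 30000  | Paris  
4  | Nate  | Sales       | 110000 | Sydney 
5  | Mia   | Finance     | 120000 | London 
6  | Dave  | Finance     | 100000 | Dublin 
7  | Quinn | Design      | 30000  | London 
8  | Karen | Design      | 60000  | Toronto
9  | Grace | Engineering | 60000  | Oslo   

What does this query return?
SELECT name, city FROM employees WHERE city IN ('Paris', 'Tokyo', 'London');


Filtering: city IN ('Paris', 'Tokyo', 'London')
Matching: 4 rows

4 rows:
Uma, London
Vic, Paris
Mia, London
Quinn, London


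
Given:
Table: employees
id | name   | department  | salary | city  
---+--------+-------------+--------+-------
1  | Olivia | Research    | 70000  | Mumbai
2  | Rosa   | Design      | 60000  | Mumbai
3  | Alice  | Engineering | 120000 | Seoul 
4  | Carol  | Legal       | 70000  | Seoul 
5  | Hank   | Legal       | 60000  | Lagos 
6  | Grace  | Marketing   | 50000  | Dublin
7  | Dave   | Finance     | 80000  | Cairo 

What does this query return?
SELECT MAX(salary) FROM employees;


Salaries: 70000, 60000, 120000, 70000, 60000, 50000, 80000
MAX = 120000

120000


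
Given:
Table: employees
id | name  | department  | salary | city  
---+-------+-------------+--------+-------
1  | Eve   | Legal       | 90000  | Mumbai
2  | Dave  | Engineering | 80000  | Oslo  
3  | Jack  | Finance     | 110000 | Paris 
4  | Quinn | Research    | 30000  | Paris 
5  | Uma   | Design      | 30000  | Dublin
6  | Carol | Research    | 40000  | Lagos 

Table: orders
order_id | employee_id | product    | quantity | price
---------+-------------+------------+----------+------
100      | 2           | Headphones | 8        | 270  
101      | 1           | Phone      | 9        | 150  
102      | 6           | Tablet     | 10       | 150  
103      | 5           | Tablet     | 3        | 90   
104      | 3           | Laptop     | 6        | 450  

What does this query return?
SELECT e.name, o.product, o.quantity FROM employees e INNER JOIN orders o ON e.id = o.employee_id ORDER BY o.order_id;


Joining employees.id = orders.employee_id:
  employee Dave (id=2) -> order Headphones
  employee Eve (id=1) -> order Phone
  employee Carol (id=6) -> order Tablet
  employee Uma (id=5) -> order Tablet
  employee Jack (id=3) -> order Laptop


5 rows:
Dave, Headphones, 8
Eve, Phone, 9
Carol, Tablet, 10
Uma, Tablet, 3
Jack, Laptop, 6


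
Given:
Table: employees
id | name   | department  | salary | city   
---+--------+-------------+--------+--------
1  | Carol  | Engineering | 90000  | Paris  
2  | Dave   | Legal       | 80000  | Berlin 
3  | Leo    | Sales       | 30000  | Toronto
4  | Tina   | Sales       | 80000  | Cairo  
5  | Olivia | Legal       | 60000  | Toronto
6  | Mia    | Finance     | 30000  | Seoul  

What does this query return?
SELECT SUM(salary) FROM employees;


SUM(salary) = 90000 + 80000 + 30000 + 80000 + 60000 + 30000 = 370000

370000


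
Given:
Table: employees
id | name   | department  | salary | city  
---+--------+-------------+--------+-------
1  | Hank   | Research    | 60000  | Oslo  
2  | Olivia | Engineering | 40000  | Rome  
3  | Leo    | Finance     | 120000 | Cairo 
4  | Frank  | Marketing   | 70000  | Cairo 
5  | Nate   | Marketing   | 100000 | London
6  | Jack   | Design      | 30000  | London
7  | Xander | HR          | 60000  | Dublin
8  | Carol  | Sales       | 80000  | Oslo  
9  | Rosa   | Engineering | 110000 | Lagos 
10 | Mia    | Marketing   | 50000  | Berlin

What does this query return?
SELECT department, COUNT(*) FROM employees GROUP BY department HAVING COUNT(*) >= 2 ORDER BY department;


Groups with count >= 2:
  Engineering: 2 -> PASS
  Marketing: 3 -> PASS
  Design: 1 -> filtered out
  Finance: 1 -> filtered out
  HR: 1 -> filtered out
  Research: 1 -> filtered out
  Sales: 1 -> filtered out


2 groups:
Engineering, 2
Marketing, 3


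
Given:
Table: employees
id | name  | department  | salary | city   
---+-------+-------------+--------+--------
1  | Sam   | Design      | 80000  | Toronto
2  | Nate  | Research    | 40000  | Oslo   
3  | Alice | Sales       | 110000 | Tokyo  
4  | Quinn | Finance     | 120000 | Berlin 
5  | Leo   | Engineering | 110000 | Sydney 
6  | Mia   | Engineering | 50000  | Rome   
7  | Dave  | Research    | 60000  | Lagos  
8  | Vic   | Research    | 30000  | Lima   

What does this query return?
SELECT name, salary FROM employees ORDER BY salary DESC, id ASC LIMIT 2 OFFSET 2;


Sort by salary DESC (id ASC tiebreak), then skip 2 and take 2
Rows 3 through 4

2 rows:
Leo, 110000
Sam, 80000


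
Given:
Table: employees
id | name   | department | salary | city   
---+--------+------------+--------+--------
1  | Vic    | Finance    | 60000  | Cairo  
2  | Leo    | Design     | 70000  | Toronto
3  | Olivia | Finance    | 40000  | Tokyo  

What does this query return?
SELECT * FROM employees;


SELECT * returns all 3 rows with all columns

3 rows:
1, Vic, Finance, 60000, Cairo
2, Leo, Design, 70000, Toronto
3, Olivia, Finance, 40000, Tokyo


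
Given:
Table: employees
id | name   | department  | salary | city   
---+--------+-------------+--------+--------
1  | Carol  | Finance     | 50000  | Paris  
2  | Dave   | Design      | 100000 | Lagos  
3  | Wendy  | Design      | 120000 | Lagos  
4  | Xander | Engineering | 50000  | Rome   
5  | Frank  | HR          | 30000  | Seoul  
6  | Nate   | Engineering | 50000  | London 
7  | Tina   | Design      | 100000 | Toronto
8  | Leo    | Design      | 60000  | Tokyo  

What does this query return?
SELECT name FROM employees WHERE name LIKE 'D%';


LIKE 'D%' matches names starting with 'D'
Matching: 1

1 rows:
Dave


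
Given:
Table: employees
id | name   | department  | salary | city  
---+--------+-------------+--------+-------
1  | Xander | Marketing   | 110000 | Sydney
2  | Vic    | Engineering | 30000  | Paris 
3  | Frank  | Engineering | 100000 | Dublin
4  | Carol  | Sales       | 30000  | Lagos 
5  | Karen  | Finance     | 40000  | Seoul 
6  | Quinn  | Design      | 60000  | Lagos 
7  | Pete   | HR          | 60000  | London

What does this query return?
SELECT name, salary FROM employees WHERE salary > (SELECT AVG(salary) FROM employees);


Subquery: AVG(salary) = 61428.57
Filtering: salary > 61428.57
  Xander (110000) -> MATCH
  Frank (100000) -> MATCH


2 rows:
Xander, 110000
Frank, 100000


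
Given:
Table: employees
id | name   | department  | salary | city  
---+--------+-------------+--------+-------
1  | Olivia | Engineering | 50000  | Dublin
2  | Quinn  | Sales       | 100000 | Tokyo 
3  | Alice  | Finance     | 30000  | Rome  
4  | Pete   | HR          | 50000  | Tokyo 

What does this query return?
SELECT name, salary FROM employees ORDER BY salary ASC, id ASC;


Sorting by salary ASC, then id ASC for ties

4 rows:
Alice, 30000
Olivia, 50000
Pete, 50000
Quinn, 100000


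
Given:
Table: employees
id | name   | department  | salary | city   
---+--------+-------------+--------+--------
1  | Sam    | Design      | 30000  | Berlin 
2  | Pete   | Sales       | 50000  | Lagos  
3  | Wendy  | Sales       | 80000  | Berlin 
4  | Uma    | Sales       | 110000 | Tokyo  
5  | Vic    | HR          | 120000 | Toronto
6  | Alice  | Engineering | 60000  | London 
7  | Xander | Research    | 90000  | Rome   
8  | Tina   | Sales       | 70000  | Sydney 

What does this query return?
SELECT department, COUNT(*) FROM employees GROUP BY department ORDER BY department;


Assigning each row to its department group:
  Sam -> Design
  Pete -> Sales
  Wendy -> Sales
  Uma -> Sales
  Vic -> HR
  Alice -> Engineering
  Xander -> Research
  Tina -> Sales


5 groups:
Design, 1
Engineering, 1
HR, 1
Research, 1
Sales, 4


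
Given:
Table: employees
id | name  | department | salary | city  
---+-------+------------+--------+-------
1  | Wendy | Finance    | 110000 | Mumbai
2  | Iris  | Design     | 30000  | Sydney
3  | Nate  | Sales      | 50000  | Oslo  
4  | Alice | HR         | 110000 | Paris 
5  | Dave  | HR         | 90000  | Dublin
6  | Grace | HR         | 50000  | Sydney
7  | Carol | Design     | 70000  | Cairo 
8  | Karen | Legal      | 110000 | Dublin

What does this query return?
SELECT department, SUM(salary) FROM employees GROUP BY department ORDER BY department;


Summing salary within each department:
  Design: 30000 + 70000 = 100000
  Finance: 110000 = 110000
  HR: 110000 + 90000 + 50000 = 250000
  Legal: 110000 = 110000
  Sales: 50000 = 50000


5 groups:
Design, 100000
Finance, 110000
HR, 250000
Legal, 110000
Sales, 50000


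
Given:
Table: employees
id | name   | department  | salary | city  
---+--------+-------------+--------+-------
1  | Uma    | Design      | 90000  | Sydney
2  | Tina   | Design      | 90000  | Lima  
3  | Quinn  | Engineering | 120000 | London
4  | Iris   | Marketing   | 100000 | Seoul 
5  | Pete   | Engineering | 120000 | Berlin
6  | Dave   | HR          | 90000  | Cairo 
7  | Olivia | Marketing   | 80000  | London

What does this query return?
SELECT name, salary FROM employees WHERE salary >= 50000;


Filtering: salary >= 50000
Matching: 7 rows

7 rows:
Uma, 90000
Tina, 90000
Quinn, 120000
Iris, 100000
Pete, 120000
Dave, 90000
Olivia, 80000


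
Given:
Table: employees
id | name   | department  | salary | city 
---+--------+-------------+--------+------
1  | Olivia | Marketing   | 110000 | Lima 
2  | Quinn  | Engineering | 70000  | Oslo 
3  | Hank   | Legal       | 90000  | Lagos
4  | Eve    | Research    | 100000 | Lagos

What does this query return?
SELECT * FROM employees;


SELECT * returns all 4 rows with all columns

4 rows:
1, Olivia, Marketing, 110000, Lima
2, Quinn, Engineering, 70000, Oslo
3, Hank, Legal, 90000, Lagos
4, Eve, Research, 100000, Lagos


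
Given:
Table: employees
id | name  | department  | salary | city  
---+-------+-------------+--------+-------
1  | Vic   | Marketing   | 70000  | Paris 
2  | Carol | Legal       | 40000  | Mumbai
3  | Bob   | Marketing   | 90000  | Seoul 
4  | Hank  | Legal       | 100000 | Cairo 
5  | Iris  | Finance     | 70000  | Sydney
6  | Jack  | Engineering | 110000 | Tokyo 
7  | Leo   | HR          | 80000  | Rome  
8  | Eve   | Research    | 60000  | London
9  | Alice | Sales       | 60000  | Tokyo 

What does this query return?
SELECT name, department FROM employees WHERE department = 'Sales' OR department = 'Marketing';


Filtering: department = 'Sales' OR 'Marketing'
Matching: 3 rows

3 rows:
Vic, Marketing
Bob, Marketing
Alice, Sales


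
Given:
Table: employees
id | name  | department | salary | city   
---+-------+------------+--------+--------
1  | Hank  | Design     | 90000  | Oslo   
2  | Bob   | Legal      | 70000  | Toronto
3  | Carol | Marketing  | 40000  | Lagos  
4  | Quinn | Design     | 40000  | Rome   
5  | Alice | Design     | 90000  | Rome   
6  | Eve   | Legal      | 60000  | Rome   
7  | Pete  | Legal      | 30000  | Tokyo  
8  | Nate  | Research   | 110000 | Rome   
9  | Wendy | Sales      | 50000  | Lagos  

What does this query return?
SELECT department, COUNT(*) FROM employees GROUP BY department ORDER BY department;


Assigning each row to its department group:
  Hank -> Design
  Bob -> Legal
  Carol -> Marketing
  Quinn -> Design
  Alice -> Design
  Eve -> Legal
  Pete -> Legal
  Nate -> Research
  Wendy -> Sales


5 groups:
Design, 3
Legal, 3
Marketing, 1
Research, 1
Sales, 1


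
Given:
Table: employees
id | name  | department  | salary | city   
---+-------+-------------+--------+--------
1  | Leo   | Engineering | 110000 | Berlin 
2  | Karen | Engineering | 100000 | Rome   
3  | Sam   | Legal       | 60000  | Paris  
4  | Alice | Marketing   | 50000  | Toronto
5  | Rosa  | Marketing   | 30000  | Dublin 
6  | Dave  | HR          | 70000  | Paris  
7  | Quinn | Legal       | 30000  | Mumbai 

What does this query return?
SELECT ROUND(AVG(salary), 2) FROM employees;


SUM(salary) = 450000
COUNT = 7
ROUND(AVG, 2) = ROUND(450000 / 7, 2) = 64285.71

64285.71


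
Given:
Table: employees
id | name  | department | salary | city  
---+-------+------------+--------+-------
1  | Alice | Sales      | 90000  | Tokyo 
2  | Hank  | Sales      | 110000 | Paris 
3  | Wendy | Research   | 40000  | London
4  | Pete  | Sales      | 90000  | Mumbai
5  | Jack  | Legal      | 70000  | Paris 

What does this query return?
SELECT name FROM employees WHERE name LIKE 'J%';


LIKE 'J%' matches names starting with 'J'
Matching: 1

1 rows:
Jack


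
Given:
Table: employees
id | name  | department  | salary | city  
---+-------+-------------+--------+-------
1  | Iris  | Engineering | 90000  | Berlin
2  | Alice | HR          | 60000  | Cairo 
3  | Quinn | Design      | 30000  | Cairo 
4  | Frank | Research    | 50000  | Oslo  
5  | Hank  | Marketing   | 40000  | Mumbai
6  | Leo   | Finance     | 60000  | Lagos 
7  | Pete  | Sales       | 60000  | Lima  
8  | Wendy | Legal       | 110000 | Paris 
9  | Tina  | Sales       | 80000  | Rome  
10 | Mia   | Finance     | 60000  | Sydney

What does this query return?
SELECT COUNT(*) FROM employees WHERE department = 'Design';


Counting rows where department = 'Design'
  Quinn -> MATCH


1


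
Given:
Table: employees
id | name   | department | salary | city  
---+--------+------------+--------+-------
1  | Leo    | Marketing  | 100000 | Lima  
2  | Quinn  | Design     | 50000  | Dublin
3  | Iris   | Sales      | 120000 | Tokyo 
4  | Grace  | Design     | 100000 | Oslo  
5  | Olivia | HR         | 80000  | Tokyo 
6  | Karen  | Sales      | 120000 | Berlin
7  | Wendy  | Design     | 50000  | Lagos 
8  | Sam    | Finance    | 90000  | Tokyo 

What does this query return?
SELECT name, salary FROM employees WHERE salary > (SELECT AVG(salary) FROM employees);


Subquery: AVG(salary) = 88750.0
Filtering: salary > 88750.0
  Leo (100000) -> MATCH
  Iris (120000) -> MATCH
  Grace (100000) -> MATCH
  Karen (120000) -> MATCH
  Sam (90000) -> MATCH


5 rows:
Leo, 100000
Iris, 120000
Grace, 100000
Karen, 120000
Sam, 90000


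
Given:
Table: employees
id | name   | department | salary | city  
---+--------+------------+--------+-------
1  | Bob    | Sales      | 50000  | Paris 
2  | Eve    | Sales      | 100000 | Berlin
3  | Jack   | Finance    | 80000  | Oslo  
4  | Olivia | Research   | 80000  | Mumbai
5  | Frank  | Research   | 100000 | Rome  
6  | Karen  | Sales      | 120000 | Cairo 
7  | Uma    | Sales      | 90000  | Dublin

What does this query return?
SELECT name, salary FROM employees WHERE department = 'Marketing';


Filtering: department = 'Marketing'
Matching rows: 0

Empty result set (0 rows)


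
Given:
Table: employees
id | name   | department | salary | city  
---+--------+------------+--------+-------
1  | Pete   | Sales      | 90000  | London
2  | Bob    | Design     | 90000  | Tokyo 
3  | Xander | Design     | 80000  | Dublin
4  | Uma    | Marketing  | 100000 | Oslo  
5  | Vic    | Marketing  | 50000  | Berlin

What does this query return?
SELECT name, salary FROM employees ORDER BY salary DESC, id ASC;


Sorting by salary DESC, then id ASC for ties

5 rows:
Uma, 100000
Pete, 90000
Bob, 90000
Xander, 80000
Vic, 50000


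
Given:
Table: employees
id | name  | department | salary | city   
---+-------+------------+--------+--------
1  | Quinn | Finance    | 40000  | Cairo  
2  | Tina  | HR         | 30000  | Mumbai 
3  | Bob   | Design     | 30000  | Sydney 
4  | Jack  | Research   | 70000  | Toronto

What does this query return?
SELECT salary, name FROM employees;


Projecting columns: salary, name

4 rows:
40000, Quinn
30000, Tina
30000, Bob
70000, Jack


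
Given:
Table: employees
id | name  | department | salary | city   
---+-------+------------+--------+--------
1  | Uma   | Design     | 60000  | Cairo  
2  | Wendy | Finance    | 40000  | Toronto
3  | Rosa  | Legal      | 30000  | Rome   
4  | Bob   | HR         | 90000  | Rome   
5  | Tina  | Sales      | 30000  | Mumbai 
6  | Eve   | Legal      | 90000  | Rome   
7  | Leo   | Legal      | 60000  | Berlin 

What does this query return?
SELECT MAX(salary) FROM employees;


Salaries: 60000, 40000, 30000, 90000, 30000, 90000, 60000
MAX = 90000

90000


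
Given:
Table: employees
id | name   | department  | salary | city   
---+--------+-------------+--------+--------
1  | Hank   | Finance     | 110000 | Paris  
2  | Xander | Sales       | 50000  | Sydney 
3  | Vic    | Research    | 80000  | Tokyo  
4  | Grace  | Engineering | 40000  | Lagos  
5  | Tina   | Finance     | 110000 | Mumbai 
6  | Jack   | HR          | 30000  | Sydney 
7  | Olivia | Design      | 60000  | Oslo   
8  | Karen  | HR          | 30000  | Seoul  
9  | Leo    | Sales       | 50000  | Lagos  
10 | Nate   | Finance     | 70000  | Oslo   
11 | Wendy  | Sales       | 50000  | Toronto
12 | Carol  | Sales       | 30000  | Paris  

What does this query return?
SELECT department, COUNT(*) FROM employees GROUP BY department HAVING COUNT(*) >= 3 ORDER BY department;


Groups with count >= 3:
  Finance: 3 -> PASS
  Sales: 4 -> PASS
  Design: 1 -> filtered out
  Engineering: 1 -> filtered out
  HR: 2 -> filtered out
  Research: 1 -> filtered out


2 groups:
Finance, 3
Sales, 4


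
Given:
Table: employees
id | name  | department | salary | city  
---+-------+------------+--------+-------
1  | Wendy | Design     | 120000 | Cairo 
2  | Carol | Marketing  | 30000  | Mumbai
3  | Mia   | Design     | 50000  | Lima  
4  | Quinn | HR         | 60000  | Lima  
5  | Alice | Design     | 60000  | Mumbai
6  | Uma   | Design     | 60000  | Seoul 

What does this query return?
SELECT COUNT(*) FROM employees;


COUNT(*) counts all rows

6


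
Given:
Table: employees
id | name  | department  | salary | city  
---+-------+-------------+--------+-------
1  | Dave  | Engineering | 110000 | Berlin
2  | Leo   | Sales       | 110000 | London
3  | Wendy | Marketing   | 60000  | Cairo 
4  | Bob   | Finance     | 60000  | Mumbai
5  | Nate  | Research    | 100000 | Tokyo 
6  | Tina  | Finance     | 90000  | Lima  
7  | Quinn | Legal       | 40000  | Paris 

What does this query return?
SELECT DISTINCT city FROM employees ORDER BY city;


All 'city' values (row order): Berlin, London, Cairo, Mumbai, Tokyo, Lima, Paris
Removing duplicates leaves 7 unique value(s).

7 values:
Berlin
Cairo
Lima
London
Mumbai
Paris
Tokyo


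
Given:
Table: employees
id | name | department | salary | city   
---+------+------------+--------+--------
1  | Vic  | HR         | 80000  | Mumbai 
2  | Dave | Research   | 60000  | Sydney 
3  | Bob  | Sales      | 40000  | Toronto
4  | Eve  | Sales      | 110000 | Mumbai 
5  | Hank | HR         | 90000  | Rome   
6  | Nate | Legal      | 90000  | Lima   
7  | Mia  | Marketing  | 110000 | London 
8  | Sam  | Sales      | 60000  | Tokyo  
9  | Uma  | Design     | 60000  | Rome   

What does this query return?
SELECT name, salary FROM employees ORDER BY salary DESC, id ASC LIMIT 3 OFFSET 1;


Sort by salary DESC (id ASC tiebreak), then skip 1 and take 3
Rows 2 through 4

3 rows:
Mia, 110000
Hank, 90000
Nate, 90000


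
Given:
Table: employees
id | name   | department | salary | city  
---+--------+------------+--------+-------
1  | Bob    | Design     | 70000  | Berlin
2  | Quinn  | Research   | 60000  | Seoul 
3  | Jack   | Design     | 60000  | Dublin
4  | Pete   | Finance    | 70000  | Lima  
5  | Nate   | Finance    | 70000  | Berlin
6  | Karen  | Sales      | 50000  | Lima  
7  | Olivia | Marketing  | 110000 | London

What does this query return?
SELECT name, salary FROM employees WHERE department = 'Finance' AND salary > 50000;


Filtering: department = 'Finance' AND salary > 50000
Matching: 2 rows

2 rows:
Pete, 70000
Nate, 70000


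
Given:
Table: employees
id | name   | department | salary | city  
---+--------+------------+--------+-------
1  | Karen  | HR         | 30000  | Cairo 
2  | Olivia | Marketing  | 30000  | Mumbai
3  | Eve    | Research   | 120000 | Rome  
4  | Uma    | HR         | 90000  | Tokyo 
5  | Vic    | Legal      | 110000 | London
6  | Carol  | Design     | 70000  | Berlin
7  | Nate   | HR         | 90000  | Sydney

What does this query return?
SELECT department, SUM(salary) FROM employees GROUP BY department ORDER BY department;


Summing salary within each department:
  Design: 70000 = 70000
  HR: 30000 + 90000 + 90000 = 210000
  Legal: 110000 = 110000
  Marketing: 30000 = 30000
  Research: 120000 = 120000


5 groups:
Design, 70000
HR, 210000
Legal, 110000
Marketing, 30000
Research, 120000


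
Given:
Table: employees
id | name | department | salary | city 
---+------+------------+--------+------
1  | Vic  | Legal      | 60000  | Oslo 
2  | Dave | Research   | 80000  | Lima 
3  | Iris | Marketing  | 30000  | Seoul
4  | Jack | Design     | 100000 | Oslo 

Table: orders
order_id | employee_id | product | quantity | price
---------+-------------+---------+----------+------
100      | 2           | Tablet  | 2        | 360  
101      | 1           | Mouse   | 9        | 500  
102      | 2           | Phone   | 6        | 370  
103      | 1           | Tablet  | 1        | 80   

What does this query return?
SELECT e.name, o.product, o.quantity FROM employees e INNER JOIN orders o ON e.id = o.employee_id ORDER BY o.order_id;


Joining employees.id = orders.employee_id:
  employee Dave (id=2) -> order Tablet
  employee Vic (id=1) -> order Mouse
  employee Dave (id=2) -> order Phone
  employee Vic (id=1) -> order Tablet


4 rows:
Dave, Tablet, 2
Vic, Mouse, 9
Dave, Phone, 6
Vic, Tablet, 1


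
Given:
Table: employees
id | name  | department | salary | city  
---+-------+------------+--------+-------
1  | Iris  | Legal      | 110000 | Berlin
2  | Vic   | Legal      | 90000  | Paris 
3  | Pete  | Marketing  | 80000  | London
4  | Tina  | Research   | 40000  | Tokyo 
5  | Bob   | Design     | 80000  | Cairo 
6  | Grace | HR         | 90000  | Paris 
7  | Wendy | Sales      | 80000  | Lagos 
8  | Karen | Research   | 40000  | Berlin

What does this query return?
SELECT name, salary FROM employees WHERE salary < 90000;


Filtering: salary < 90000
Matching: 5 rows

5 rows:
Pete, 80000
Tina, 40000
Bob, 80000
Wendy, 80000
Karen, 40000


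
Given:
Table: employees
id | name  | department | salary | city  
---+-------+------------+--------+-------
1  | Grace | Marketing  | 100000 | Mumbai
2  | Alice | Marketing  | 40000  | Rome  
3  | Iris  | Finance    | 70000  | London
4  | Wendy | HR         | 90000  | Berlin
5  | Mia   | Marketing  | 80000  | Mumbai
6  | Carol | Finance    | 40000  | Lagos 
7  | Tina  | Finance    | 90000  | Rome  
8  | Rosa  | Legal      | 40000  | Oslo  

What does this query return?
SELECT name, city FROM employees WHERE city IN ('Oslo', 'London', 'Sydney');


Filtering: city IN ('Oslo', 'London', 'Sydney')
Matching: 2 rows

2 rows:
Iris, London
Rosa, Oslo


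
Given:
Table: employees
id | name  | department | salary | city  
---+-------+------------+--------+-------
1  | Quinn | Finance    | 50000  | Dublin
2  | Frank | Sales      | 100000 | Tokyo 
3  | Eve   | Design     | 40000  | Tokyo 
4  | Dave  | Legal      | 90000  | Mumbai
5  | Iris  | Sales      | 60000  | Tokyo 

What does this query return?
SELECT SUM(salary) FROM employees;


SUM(salary) = 50000 + 100000 + 40000 + 90000 + 60000 = 340000

340000


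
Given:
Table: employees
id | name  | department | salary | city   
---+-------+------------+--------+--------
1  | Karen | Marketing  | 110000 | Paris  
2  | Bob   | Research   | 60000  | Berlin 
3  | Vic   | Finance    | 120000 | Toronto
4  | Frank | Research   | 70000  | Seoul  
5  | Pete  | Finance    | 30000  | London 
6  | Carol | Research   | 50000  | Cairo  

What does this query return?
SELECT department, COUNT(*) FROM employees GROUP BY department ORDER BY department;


Assigning each row to its department group:
  Karen -> Marketing
  Bob -> Research
  Vic -> Finance
  Frank -> Research
  Pete -> Finance
  Carol -> Research


3 groups:
Finance, 2
Marketing, 1
Research, 3


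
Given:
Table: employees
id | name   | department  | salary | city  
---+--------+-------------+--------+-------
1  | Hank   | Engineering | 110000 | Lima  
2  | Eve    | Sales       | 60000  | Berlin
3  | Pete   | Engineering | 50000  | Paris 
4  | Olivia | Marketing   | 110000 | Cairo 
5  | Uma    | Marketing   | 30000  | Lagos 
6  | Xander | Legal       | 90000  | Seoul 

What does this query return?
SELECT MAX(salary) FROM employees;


Salaries: 110000, 60000, 50000, 110000, 30000, 90000
MAX = 110000

110000


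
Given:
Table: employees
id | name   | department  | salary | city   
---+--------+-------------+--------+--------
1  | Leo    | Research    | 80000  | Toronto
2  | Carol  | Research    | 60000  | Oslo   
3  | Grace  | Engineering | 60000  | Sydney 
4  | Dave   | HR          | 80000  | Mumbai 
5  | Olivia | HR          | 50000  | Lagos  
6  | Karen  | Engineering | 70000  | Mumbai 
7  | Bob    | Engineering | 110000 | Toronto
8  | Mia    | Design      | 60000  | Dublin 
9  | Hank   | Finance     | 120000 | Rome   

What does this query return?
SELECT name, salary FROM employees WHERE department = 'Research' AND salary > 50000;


Filtering: department = 'Research' AND salary > 50000
Matching: 2 rows

2 rows:
Leo, 80000
Carol, 60000


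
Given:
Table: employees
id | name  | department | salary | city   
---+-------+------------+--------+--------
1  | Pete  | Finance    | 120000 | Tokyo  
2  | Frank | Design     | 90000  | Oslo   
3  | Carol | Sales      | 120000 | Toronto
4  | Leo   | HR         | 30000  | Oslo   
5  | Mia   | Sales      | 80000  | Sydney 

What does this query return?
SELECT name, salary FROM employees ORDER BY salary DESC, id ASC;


Sorting by salary DESC, then id ASC for ties

5 rows:
Pete, 120000
Carol, 120000
Frank, 90000
Mia, 80000
Leo, 30000


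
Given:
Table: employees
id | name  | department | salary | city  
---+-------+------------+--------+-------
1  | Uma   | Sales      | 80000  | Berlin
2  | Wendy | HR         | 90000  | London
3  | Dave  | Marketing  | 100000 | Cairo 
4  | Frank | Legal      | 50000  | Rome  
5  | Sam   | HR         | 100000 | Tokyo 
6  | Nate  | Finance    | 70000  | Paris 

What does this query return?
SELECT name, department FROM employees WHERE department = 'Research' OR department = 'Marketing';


Filtering: department = 'Research' OR 'Marketing'
Matching: 1 rows

1 rows:
Dave, Marketing


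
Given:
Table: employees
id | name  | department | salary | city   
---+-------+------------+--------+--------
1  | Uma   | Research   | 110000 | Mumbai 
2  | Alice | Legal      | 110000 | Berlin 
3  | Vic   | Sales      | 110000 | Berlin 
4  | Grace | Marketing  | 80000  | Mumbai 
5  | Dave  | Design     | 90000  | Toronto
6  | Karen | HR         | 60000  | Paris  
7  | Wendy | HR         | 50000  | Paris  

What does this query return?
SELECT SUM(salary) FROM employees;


SUM(salary) = 110000 + 110000 + 110000 + 80000 + 90000 + 60000 + 50000 = 610000

610000


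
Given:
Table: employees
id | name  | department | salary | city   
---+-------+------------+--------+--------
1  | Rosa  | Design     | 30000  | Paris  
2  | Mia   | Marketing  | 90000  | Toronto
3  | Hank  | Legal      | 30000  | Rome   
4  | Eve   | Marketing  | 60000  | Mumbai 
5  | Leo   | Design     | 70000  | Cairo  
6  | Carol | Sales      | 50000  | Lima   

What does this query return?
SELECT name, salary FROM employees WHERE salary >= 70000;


Filtering: salary >= 70000
Matching: 2 rows

2 rows:
Mia, 90000
Leo, 70000


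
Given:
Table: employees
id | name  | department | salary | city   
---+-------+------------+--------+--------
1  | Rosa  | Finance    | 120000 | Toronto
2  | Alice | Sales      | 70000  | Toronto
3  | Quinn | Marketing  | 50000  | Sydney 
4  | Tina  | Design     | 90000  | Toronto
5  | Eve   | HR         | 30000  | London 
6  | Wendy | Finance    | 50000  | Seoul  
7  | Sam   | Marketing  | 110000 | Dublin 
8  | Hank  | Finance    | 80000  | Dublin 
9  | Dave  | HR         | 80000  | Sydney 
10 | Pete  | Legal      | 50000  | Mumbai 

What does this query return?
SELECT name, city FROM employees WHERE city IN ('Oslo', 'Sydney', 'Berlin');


Filtering: city IN ('Oslo', 'Sydney', 'Berlin')
Matching: 2 rows

2 rows:
Quinn, Sydney
Dave, Sydney


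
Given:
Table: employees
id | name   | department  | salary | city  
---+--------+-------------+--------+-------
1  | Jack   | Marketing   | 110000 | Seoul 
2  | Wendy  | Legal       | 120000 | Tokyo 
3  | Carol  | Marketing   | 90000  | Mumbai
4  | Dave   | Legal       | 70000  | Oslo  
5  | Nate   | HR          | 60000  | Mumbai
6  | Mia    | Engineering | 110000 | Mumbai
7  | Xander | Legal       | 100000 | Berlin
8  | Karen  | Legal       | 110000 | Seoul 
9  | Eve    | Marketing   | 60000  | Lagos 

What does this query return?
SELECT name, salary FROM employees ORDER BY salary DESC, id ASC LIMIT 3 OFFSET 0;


Sort by salary DESC (id ASC tiebreak), then skip 0 and take 3
Rows 1 through 3

3 rows:
Wendy, 120000
Jack, 110000
Mia, 110000


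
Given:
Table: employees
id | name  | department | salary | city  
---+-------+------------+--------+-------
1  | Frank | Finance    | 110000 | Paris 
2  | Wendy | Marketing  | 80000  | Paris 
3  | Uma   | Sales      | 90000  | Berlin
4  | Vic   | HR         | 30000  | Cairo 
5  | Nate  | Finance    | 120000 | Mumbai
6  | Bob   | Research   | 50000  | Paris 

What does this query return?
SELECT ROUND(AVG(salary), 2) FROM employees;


SUM(salary) = 480000
COUNT = 6
ROUND(AVG, 2) = ROUND(480000 / 6, 2) = 80000.0

80000.0


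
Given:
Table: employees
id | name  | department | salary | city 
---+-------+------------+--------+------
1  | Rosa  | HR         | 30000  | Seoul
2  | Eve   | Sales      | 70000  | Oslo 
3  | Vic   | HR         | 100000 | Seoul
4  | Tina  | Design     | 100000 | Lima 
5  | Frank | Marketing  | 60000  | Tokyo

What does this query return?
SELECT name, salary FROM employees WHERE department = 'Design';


Filtering: department = 'Design'
Matching rows: 1

1 rows:
Tina, 100000
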